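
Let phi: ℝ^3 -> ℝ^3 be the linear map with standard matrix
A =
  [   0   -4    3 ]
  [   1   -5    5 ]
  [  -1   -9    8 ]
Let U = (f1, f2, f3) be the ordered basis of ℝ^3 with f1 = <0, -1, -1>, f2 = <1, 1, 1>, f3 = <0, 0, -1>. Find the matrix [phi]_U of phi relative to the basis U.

The j-th column of [phi]_U is [phi(fj)]_U.
phi(f1) = A f1 = <1, 0, 1> = f1 + f2 - f3, so column 1 is <1, 1, -1>.
Repeating for f2, f3 and assembling the columns gives [[1, -2, 2], [1, -1, -3], [-1, 3, 3]].

[[1, -2, 2], [1, -1, -3], [-1, 3, 3]]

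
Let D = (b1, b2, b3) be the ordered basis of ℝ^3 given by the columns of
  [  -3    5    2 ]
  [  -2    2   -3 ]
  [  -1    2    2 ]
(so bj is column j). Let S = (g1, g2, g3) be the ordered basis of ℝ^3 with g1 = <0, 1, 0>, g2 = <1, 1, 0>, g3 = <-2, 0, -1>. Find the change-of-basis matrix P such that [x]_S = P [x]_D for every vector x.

Column j of P is [bj]_S, since P maps D-coordinates to S-coordinates.
Expressing b1 in S: b1 = -g1 - g2 + g3, so column 1 of P is <-1, -1, 1>.
Doing the same for each bj gives P = [[-1, 1, -1], [-1, 1, -2], [1, -2, -2]].

[[-1, 1, -1], [-1, 1, -2], [1, -2, -2]]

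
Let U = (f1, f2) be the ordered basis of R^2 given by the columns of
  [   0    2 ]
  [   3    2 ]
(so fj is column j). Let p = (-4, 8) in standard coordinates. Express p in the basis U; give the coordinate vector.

(4, -2)

We seek scalars with c_1 f1 + c_2 f2 = p; equivalently solve M c = p where the columns of M are f1, f2.
System: 0c_1 + 2c_2 = -4, 3c_1 + 2c_2 = 8; solving gives c_1 = 4, c_2 = -2.
Check: 4f1 - 2f2 = (-4, 8).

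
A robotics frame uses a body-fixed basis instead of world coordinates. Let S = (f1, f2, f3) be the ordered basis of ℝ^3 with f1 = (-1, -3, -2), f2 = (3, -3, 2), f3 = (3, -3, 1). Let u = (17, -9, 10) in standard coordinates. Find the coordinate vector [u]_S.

(-2, 1, 4)

[u]_S is the unique c with M c = u, where M has columns f1, ..., f3.
Solving this 3x3 system gives c = (-2, 1, 4).
Check: -2f1 + f2 + 4f3 = (17, -9, 10).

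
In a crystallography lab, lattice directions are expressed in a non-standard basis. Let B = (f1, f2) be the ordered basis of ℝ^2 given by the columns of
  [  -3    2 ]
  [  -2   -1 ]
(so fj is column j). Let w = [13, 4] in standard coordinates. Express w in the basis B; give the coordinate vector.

[w]_B is the unique c with M c = w, where M has columns f1, f2.
System: -3c_1 + 2c_2 = 13, -2c_1 - c_2 = 4; solving gives c_1 = -3, c_2 = 2.
Check: -3f1 + 2f2 = [13, 4].

[-3, 2]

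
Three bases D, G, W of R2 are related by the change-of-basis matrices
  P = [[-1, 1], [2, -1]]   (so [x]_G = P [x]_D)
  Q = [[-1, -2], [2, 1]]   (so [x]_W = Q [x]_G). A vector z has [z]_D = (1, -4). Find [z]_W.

(-7, -4)

Composing the changes, [z]_W = Q P [z]_D.
Q P = [[-3, 1], [0, 1]]; applying this to (1, -4) gives (-7, -4).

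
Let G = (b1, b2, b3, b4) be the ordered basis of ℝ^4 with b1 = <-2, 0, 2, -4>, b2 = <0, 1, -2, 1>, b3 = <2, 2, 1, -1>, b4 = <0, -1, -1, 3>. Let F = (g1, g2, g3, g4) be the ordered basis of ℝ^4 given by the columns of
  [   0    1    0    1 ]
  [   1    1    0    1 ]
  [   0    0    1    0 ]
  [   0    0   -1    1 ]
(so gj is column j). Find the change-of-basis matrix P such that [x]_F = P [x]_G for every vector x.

[[2, 1, 0, -1], [0, 1, 2, -2], [2, -2, 1, -1], [-2, -1, 0, 2]]

Let M have columns bj and N have columns gj. Then for every x, N [x]_F = x = M [x]_G, so P = N^(-1) M.
Since det N = -1, N^(-1) has integer entries; multiplying gives P = [[2, 1, 0, -1], [0, 1, 2, -2], [2, -2, 1, -1], [-2, -1, 0, 2]].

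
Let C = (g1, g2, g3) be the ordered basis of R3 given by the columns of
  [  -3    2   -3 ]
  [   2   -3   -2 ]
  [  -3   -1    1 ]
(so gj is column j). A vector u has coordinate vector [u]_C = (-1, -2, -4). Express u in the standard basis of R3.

By definition u = -g1 - 2g2 - 4g3.
Summing componentwise gives (11, 12, 1).

(11, 12, 1)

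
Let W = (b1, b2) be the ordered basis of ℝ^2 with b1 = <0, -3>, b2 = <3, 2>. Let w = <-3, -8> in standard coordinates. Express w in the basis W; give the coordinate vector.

<2, -1>

[w]_W is the unique c with M c = w, where M has columns b1, b2.
System: 0c_1 + 3c_2 = -3, -3c_1 + 2c_2 = -8; solving gives c_1 = 2, c_2 = -1.
Check: 2b1 - b2 = <-3, -8>.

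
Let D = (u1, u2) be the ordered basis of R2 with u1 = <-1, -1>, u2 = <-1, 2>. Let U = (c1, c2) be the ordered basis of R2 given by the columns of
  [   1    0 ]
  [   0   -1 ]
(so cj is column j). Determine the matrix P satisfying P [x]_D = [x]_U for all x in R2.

Take x = uj: its D-coordinates are the j-th standard unit vector, so P e_j — column j of P — equals [uj]_U.
u1 = -c1 + c2, giving column 1 = <-1, 1>; repeating for each j gives P = [[-1, -1], [1, -2]].

[[-1, -1], [1, -2]]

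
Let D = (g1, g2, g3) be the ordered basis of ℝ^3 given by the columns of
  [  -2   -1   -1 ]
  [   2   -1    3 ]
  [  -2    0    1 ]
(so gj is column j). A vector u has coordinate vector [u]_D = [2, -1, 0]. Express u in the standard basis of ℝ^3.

[-3, 5, -4]

u = M [u]_D, where M has columns g1, ..., g3.
Carrying out the matrix-vector product, u = [-3, 5, -4].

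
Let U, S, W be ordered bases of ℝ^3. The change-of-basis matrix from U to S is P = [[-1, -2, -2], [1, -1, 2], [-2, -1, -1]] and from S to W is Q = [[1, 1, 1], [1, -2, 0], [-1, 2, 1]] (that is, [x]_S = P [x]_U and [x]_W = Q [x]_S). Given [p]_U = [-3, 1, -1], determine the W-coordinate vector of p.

[3, 15, -9]

Apply P to get S-coordinates [3, -6, 6], then Q to get W-coordinates.
The result is [p]_W = [3, 15, -9].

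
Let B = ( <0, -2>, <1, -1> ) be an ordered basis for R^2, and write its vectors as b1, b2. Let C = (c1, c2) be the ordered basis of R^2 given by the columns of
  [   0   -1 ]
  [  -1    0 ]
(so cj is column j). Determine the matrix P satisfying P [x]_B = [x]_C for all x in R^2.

[[2, 1], [0, -1]]

Column j of P is [bj]_C, since P maps B-coordinates to C-coordinates.
Expressing b1 in C: b1 = 2c1 + 0·c2, so column 1 of P is <2, 0>.
Doing the same for each bj gives P = [[2, 1], [0, -1]].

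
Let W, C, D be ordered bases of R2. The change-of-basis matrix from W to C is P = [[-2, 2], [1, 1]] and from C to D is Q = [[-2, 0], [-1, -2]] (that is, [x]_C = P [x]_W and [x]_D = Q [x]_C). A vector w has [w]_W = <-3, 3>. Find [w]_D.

First [w]_C = P [w]_W = <12, 0>.
Then [w]_D = Q [w]_C = <-24, -12>.

<-24, -12>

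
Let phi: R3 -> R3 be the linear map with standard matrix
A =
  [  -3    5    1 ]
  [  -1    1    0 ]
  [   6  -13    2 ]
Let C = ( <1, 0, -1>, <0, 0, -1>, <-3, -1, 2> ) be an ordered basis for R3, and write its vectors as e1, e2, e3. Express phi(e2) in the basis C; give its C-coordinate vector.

Column 2 of [phi]_C is the C-coordinate vector of phi(e2).
In standard coordinates phi(e2) = A e2 = <-1, 0, -2>.
Converting to C: <-1, 0, -2> = -e1 + 3e2 + 0·e3, so the coordinate vector is <-1, 3, 0>.

<-1, 3, 0>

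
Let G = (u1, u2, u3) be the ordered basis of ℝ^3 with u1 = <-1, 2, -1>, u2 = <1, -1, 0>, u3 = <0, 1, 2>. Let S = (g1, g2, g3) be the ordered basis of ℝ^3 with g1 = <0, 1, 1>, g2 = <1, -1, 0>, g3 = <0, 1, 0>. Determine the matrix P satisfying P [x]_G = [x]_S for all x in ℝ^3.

[[-1, 0, 2], [-1, 1, 0], [2, 0, -1]]

Take x = uj: its G-coordinates are the j-th standard unit vector, so P e_j — column j of P — equals [uj]_S.
u1 = -g1 - g2 + 2g3, giving column 1 = <-1, -1, 2>; repeating for each j gives P = [[-1, 0, 2], [-1, 1, 0], [2, 0, -1]].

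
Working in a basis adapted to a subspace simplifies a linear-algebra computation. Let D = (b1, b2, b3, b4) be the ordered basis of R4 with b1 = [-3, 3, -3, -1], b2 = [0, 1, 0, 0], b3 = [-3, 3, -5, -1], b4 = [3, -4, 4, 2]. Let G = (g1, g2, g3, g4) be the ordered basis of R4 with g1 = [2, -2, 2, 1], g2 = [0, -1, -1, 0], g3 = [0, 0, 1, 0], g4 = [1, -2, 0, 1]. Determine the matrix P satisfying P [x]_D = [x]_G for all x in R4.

[[-2, 0, -2, 1], [-1, -1, -1, 0], [0, -1, -2, 2], [1, 0, 1, 1]]

Take x = bj: its D-coordinates are the j-th standard unit vector, so P e_j — column j of P — equals [bj]_G.
b1 = -2g1 - g2 + 0·g3 + g4, giving column 1 = [-2, -1, 0, 1]; repeating for each j gives P = [[-2, 0, -2, 1], [-1, -1, -1, 0], [0, -1, -2, 2], [1, 0, 1, 1]].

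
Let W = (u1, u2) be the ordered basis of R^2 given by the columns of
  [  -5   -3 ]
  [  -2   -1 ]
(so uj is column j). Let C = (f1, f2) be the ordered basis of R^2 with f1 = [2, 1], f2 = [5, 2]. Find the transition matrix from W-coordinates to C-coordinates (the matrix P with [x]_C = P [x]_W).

[[0, 1], [-1, -1]]

Take x = uj: its W-coordinates are the j-th standard unit vector, so P e_j — column j of P — equals [uj]_C.
u1 = 0·f1 - f2, giving column 1 = [0, -1]; repeating for each j gives P = [[0, 1], [-1, -1]].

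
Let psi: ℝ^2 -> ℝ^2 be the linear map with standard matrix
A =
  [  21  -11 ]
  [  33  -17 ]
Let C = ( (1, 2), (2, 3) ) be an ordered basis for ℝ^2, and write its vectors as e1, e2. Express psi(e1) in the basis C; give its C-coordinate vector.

Compute psi(e1) = A e1 = (-1, -1) in standard coordinates.
Then write this in C-coordinates: solve for y in y_1 e1 + y_2 e2 = (-1, -1).
This gives y = (1, -1), which is column 1 of [psi]_C.

(1, -1)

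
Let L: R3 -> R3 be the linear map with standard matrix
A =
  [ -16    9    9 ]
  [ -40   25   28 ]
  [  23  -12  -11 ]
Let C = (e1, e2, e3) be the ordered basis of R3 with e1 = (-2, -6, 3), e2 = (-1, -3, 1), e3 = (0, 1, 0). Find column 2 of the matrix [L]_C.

(0, 2, -1)

Compute L(e2) = A e2 = (-2, -7, 2) in standard coordinates.
Then write this in C-coordinates: solve for y in y_1 e1 + ... + y_3 e3 = (-2, -7, 2).
This gives y = (0, 2, -1), which is column 2 of [L]_C.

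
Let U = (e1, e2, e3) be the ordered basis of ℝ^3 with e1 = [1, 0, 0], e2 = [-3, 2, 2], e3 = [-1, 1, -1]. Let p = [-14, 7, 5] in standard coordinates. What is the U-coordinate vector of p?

Write p = c_1 e1 + ... + c_3 e3 and solve for the c_i.
Row-reducing the augmented matrix [M | p] gives c = (-4, 3, 1).
Check: -4e1 + 3e2 + e3 = [-14, 7, 5].

[-4, 3, 1]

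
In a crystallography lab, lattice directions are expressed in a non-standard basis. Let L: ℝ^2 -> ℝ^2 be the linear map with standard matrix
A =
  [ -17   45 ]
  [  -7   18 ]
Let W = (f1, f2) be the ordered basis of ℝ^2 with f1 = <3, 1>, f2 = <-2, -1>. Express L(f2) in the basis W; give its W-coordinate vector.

Column 2 of [L]_W is the W-coordinate vector of L(f2).
In standard coordinates L(f2) = A f2 = <-11, -4>.
Converting to W: <-11, -4> = -3f1 + f2, so the coordinate vector is <-3, 1>.

<-3, 1>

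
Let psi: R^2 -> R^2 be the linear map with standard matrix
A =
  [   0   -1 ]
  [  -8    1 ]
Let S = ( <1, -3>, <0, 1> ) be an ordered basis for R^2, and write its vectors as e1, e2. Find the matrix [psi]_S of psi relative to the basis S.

The j-th column of [psi]_S is [psi(ej)]_S.
psi(e1) = A e1 = <3, -11> = 3e1 - 2e2, so column 1 is <3, -2>.
Repeating for e2 and assembling the columns gives [[3, -1], [-2, -2]].

[[3, -1], [-2, -2]]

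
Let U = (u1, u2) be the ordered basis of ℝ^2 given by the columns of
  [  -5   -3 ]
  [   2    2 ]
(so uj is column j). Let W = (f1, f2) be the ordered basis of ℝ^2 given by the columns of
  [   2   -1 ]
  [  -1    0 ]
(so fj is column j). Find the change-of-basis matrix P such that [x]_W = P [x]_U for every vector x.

Column j of P is [uj]_W, since P maps U-coordinates to W-coordinates.
Expressing u1 in W: u1 = -2f1 + f2, so column 1 of P is [-2, 1].
Doing the same for each uj gives P = [[-2, -2], [1, -1]].

[[-2, -2], [1, -1]]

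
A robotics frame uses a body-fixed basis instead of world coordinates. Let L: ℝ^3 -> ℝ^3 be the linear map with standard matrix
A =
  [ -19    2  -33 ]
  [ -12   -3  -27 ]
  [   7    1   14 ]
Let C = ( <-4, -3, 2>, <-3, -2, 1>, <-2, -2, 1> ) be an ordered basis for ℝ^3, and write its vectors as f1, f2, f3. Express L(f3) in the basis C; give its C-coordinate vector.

<-1, 3, -3>

Column 3 of [L]_C is the C-coordinate vector of L(f3).
In standard coordinates L(f3) = A f3 = <1, 3, -2>.
Converting to C: <1, 3, -2> = -f1 + 3f2 - 3f3, so the coordinate vector is <-1, 3, -3>.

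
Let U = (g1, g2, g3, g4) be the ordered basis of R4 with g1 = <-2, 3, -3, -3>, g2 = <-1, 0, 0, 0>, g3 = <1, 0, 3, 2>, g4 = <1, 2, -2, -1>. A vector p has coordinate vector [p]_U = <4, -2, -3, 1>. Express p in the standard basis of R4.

p = M [p]_U, where M has columns g1, ..., g4.
Carrying out the matrix-vector product, p = <-8, 14, -23, -19>.

<-8, 14, -23, -19>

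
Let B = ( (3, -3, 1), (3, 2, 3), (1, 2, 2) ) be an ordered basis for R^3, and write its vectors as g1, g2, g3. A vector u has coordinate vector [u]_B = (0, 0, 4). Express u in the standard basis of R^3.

By definition u = 0·g1 + 0·g2 + 4g3.
Summing componentwise gives (4, 8, 8).

(4, 8, 8)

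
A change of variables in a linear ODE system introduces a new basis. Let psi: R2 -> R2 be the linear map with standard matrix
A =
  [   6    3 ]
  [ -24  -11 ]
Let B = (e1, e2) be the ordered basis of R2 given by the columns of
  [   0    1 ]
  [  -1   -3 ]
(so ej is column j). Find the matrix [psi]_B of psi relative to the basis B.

[[-2, 0], [-3, -3]]

Let P have columns e1, e2. Then [psi]_B = P^(-1) A P.
Here det P = 1, so P^(-1) is integer; computing A P first and then P^(-1)(A P) gives [[-2, 0], [-3, -3]].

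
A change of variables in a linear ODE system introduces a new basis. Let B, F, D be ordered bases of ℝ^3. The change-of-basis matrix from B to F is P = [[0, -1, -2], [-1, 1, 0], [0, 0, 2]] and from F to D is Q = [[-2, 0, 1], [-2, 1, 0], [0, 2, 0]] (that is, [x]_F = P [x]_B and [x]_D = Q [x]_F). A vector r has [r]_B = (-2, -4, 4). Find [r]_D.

Composing the changes, [r]_D = Q P [r]_B.
Q P = [[0, 2, 6], [-1, 3, 4], [-2, 2, 0]]; applying this to (-2, -4, 4) gives (16, 6, -4).

(16, 6, -4)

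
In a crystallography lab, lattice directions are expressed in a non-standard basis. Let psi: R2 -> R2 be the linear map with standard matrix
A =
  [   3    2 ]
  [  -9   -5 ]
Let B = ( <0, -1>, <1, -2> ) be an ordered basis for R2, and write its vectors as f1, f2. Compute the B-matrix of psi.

[[-1, 1], [-2, -1]]

Let P have columns f1, f2. Then [psi]_B = P^(-1) A P.
Here det P = 1, so P^(-1) is integer; computing A P first and then P^(-1)(A P) gives [[-1, 1], [-2, -1]].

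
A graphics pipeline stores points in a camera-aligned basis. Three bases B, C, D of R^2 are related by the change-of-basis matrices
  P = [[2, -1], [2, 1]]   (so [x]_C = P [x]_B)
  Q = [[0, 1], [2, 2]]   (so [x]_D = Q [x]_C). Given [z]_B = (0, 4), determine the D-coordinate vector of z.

(4, 0)

First [z]_C = P [z]_B = (-4, 4).
Then [z]_D = Q [z]_C = (4, 0).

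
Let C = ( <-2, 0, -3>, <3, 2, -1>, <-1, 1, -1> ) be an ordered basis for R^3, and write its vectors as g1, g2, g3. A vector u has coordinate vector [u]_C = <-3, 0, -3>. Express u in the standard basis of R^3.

<9, -3, 12>

u = M [u]_C, where M has columns g1, ..., g3.
Carrying out the matrix-vector product, u = <9, -3, 12>.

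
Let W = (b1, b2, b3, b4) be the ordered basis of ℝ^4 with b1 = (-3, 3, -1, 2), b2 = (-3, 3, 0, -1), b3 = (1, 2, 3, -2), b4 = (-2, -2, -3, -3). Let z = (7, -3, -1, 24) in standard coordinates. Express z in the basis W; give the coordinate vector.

(1, -2, -4, -4)

[z]_W is the unique c with M c = z, where M has columns b1, ..., b4.
Gaussian elimination on [M | z] yields c = (1, -2, -4, -4).
Check: b1 - 2b2 - 4b3 - 4b4 = (7, -3, -1, 24).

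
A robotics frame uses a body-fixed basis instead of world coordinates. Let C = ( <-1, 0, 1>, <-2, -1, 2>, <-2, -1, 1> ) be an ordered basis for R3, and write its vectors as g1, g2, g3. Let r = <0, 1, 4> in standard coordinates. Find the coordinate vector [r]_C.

<2, 3, -4>

Write r = c_1 g1 + ... + c_3 g3 and solve for the c_i.
Solving this 3x3 system gives c = (2, 3, -4).
Check: 2g1 + 3g2 - 4g3 = <0, 1, 4>.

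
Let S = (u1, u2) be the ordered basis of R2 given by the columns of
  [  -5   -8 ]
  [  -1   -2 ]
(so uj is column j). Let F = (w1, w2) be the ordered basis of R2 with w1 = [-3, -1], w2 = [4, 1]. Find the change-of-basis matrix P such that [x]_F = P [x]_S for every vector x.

[[-1, 0], [-2, -2]]

Column j of P is [uj]_F, since P maps S-coordinates to F-coordinates.
Expressing u1 in F: u1 = -w1 - 2w2, so column 1 of P is [-1, -2].
Doing the same for each uj gives P = [[-1, 0], [-2, -2]].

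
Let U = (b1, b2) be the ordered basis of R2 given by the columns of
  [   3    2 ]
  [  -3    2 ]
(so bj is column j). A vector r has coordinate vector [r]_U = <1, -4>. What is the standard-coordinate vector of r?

The coordinates say r = b1 - 4b2; adding the scaled basis vectors gives <-5, -11>.

<-5, -11>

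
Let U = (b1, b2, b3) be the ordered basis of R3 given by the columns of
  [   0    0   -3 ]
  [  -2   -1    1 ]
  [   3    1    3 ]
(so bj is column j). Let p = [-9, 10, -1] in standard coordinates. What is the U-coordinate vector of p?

[-3, -1, 3]

Write p = c_1 b1 + ... + c_3 b3 and solve for the c_i.
Solving this 3x3 system gives c = (-3, -1, 3).
Check: -3b1 - b2 + 3b3 = [-9, 10, -1].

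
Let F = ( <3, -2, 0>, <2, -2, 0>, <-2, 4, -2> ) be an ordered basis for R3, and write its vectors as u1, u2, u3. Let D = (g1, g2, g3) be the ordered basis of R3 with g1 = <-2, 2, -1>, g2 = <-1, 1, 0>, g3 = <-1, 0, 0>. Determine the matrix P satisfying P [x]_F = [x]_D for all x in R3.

[[0, 0, 2], [-2, -2, 0], [-1, 0, -2]]

Take x = uj: its F-coordinates are the j-th standard unit vector, so P e_j — column j of P — equals [uj]_D.
u1 = 0·g1 - 2g2 - g3, giving column 1 = <0, -2, -1>; repeating for each j gives P = [[0, 0, 2], [-2, -2, 0], [-1, 0, -2]].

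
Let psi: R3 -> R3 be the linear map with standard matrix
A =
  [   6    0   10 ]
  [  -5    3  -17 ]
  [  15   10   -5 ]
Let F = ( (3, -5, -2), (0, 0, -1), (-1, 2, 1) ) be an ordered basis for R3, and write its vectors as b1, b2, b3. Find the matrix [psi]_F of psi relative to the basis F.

[[0, -3, 2], [-3, 2, -2], [2, 1, 2]]

The j-th column of [psi]_F is [psi(bj)]_F.
psi(b1) = A b1 = (-2, 4, 5) = 0·b1 - 3b2 + 2b3, so column 1 is (0, -3, 2).
Repeating for b2, b3 and assembling the columns gives [[0, -3, 2], [-3, 2, -2], [2, 1, 2]].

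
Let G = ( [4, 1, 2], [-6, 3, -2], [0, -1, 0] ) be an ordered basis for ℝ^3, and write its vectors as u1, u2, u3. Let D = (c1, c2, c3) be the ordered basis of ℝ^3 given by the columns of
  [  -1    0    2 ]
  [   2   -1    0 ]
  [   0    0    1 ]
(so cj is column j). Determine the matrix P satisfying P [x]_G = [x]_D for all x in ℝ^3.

Column j of P is [uj]_D, since P maps G-coordinates to D-coordinates.
Expressing u1 in D: u1 = 0·c1 - c2 + 2c3, so column 1 of P is [0, -1, 2].
Doing the same for each uj gives P = [[0, 2, 0], [-1, 1, 1], [2, -2, 0]].

[[0, 2, 0], [-1, 1, 1], [2, -2, 0]]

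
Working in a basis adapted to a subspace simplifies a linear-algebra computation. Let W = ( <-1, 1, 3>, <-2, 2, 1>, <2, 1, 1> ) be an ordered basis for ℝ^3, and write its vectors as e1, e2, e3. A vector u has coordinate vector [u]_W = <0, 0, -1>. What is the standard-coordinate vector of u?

u = M [u]_W, where M has columns e1, ..., e3.
Carrying out the matrix-vector product, u = <-2, -1, -1>.

<-2, -1, -1>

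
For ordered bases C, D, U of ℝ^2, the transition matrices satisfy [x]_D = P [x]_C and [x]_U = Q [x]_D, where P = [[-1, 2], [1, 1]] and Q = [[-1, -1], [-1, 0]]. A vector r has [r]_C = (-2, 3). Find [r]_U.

Apply P to get D-coordinates (8, 1), then Q to get U-coordinates.
The result is [r]_U = (-9, -8).

(-9, -8)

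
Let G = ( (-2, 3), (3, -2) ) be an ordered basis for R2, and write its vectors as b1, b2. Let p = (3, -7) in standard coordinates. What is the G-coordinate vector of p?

Write p = c_1 b1 + c_2 b2 and solve for the c_i.
System: -2c_1 + 3c_2 = 3, 3c_1 - 2c_2 = -7; solving gives c_1 = -3, c_2 = -1.
Check: -3b1 - b2 = (3, -7).

(-3, -1)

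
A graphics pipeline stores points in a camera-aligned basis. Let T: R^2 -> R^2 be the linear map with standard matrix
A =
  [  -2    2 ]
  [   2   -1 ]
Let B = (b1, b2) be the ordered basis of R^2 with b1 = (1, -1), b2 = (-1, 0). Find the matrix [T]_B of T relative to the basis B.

[[-3, 2], [1, 0]]

The j-th column of [T]_B is [T(bj)]_B.
T(b1) = A b1 = (-4, 3) = -3b1 + b2, so column 1 is (-3, 1).
Repeating for b2 and assembling the columns gives [[-3, 2], [1, 0]].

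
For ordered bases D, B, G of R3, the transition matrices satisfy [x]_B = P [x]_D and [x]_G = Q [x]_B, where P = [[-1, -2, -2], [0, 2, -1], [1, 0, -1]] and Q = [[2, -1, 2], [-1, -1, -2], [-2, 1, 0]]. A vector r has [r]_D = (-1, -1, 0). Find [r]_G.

First [r]_B = P [r]_D = (3, -2, -1).
Then [r]_G = Q [r]_B = (6, 1, -8).

(6, 1, -8)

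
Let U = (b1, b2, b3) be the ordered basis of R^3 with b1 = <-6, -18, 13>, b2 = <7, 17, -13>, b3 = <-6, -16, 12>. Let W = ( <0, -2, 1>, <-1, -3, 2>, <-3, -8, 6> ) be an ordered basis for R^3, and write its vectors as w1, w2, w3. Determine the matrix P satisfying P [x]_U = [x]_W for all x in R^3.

[[1, 1, 0], [0, -1, 0], [2, -2, 2]]

Column j of P is [bj]_W, since P maps U-coordinates to W-coordinates.
Expressing b1 in W: b1 = w1 + 0·w2 + 2w3, so column 1 of P is <1, 0, 2>.
Doing the same for each bj gives P = [[1, 1, 0], [0, -1, 0], [2, -2, 2]].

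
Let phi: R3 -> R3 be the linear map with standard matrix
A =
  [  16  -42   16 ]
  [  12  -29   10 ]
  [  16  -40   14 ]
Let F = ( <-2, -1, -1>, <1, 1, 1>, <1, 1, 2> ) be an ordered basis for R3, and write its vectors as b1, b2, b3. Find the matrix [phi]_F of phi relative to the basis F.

With P the matrix whose columns are b1, ..., b3, [phi]_F = P^(-1) A P.
Column by column: phi(b1) = A b1 = <-6, -5, -6>; its F-coordinates <1, -3, -1> give column 1.
Continuing for each basis vector yields [phi]_F = [[1, 3, -3], [-3, -1, -1], [-1, -3, 1]].

[[1, 3, -3], [-3, -1, -1], [-1, -3, 1]]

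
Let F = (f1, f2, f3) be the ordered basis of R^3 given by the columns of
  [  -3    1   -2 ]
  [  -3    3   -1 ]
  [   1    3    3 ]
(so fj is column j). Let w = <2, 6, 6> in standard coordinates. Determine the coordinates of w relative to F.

<0, 2, 0>

Write w = c_1 f1 + ... + c_3 f3 and solve for the c_i.
Row-reducing the augmented matrix [M | w] gives c = (0, 2, 0).
Check: 0·f1 + 2f2 + 0·f3 = <2, 6, 6>.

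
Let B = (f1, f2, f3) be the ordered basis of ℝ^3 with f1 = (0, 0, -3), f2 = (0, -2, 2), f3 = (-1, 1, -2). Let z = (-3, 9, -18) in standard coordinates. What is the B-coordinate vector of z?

We seek scalars with c_1 f1 + ... + c_3 f3 = z; equivalently solve M c = z where the columns of M are f1, ..., f3.
Gaussian elimination on [M | z] yields c = (2, -3, 3).
Check: 2f1 - 3f2 + 3f3 = (-3, 9, -18).

(2, -3, 3)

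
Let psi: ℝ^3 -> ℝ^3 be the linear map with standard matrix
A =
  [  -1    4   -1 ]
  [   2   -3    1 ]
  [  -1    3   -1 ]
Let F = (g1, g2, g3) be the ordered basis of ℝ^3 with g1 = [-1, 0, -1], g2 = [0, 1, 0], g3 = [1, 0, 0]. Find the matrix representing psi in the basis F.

[[-2, -3, 1], [-3, -3, 2], [0, 1, 0]]

With P the matrix whose columns are g1, ..., g3, [psi]_F = P^(-1) A P.
Column by column: psi(g1) = A g1 = [2, -3, 2]; its F-coordinates [-2, -3, 0] give column 1.
Continuing for each basis vector yields [psi]_F = [[-2, -3, 1], [-3, -3, 2], [0, 1, 0]].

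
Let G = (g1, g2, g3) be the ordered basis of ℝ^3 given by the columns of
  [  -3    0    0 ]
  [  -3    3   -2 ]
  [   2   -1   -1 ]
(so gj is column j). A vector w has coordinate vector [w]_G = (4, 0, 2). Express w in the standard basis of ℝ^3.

(-12, -16, 6)

By definition w = 4g1 + 0·g2 + 2g3.
Summing componentwise gives (-12, -16, 6).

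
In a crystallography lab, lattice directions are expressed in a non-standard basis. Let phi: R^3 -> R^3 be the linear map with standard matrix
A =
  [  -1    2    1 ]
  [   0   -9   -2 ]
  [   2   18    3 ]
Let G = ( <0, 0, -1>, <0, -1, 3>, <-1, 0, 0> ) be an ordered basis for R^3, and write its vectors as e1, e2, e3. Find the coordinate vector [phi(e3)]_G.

<2, 0, -1>

Compute phi(e3) = A e3 = <1, 0, -2> in standard coordinates.
Then write this in G-coordinates: solve for y in y_1 e1 + ... + y_3 e3 = <1, 0, -2>.
This gives y = <2, 0, -1>, which is column 3 of [phi]_G.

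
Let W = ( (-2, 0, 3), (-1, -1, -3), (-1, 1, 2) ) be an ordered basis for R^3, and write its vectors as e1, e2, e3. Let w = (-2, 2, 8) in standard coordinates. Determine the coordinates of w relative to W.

[w]_W is the unique c with M c = w, where M has columns e1, ..., e3.
Gaussian elimination on [M | w] yields c = (1, -1, 1).
Check: e1 - e2 + e3 = (-2, 2, 8).

(1, -1, 1)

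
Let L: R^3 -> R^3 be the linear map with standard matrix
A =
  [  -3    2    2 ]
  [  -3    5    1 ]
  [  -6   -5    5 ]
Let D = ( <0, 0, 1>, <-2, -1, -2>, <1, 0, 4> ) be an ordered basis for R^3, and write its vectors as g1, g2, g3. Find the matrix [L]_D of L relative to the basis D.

[[3, 1, 0], [-1, 1, -1], [0, 2, 3]]

The j-th column of [L]_D is [L(gj)]_D.
L(g1) = A g1 = <2, 1, 5> = 3g1 - g2 + 0·g3, so column 1 is <3, -1, 0>.
Repeating for g2, g3 and assembling the columns gives [[3, 1, 0], [-1, 1, -1], [0, 2, 3]].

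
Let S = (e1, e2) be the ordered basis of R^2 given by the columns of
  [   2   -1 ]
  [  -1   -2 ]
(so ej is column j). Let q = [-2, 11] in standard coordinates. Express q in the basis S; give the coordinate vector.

[-3, -4]

Write q = c_1 e1 + c_2 e2 and solve for the c_i.
System: 2c_1 - c_2 = -2, -c_1 - 2c_2 = 11; solving gives c_1 = -3, c_2 = -4.
Check: -3e1 - 4e2 = [-2, 11].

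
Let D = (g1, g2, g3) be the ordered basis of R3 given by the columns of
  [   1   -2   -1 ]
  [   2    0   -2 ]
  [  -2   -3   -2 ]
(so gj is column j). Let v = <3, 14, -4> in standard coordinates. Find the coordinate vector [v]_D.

Write v = c_1 g1 + ... + c_3 g3 and solve for the c_i.
Gaussian elimination on [M | v] yields c = (3, 2, -4).
Check: 3g1 + 2g2 - 4g3 = <3, 14, -4>.

<3, 2, -4>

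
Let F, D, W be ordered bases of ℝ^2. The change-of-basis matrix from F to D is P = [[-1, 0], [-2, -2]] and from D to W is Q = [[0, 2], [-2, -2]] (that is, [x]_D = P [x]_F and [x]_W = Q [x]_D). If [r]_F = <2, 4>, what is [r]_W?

<-24, 28>

Composing the changes, [r]_W = Q P [r]_F.
Q P = [[-4, -4], [6, 4]]; applying this to <2, 4> gives <-24, 28>.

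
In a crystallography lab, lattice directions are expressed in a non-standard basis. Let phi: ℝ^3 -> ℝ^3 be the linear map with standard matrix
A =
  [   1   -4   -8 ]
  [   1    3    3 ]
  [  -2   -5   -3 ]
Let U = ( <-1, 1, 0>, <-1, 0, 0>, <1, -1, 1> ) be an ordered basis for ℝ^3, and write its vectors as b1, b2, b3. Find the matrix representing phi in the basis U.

The j-th column of [phi]_U is [phi(bj)]_U.
phi(b1) = A b1 = <-5, 2, -3> = -b1 + 3b2 - 3b3, so column 1 is <-1, 3, -3>.
Repeating for b2, b3 and assembling the columns gives [[-1, 1, 1], [3, 2, 2], [-3, 2, 0]].

[[-1, 1, 1], [3, 2, 2], [-3, 2, 0]]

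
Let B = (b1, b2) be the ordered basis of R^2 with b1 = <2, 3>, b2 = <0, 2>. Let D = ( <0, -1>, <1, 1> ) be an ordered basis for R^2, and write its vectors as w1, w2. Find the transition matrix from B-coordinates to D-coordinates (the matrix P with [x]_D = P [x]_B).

[[-1, -2], [2, 0]]

Let M have columns bj and N have columns wj. Then for every x, N [x]_D = x = M [x]_B, so P = N^(-1) M.
Since det N = 1, N^(-1) has integer entries; multiplying gives P = [[-1, -2], [2, 0]].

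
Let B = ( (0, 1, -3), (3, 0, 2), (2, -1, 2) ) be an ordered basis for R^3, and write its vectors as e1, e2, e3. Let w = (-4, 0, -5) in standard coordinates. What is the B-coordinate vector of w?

(1, -2, 1)

Write w = c_1 e1 + ... + c_3 e3 and solve for the c_i.
Row-reducing the augmented matrix [M | w] gives c = (1, -2, 1).
Check: e1 - 2e2 + e3 = (-4, 0, -5).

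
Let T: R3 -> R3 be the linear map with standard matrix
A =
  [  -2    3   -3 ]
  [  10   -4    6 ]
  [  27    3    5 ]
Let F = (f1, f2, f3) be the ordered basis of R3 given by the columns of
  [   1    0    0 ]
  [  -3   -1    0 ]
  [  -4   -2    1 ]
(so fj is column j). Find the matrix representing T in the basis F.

[[1, 3, -3], [-1, -1, 3], [0, -3, -1]]

Let P have columns f1, ..., f3. Then [T]_F = P^(-1) A P.
Here det P = -1, so P^(-1) is integer; computing A P first and then P^(-1)(A P) gives [[1, 3, -3], [-1, -1, 3], [0, -3, -1]].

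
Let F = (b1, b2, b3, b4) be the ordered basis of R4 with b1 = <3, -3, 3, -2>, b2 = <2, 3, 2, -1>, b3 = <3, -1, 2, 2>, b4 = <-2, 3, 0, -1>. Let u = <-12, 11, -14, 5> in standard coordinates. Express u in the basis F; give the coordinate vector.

<-4, 1, -2, -2>

We seek scalars with c_1 b1 + ... + c_4 b4 = u; equivalently solve M c = u where the columns of M are b1, ..., b4.
Solving this 4x4 system gives c = (-4, 1, -2, -2).
Check: -4b1 + b2 - 2b3 - 2b4 = <-12, 11, -14, 5>.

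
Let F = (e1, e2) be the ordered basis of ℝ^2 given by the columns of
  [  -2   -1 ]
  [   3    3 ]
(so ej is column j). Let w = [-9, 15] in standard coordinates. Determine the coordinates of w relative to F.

[4, 1]

We seek scalars with c_1 e1 + c_2 e2 = w; equivalently solve M c = w where the columns of M are e1, e2.
System: -2c_1 - c_2 = -9, 3c_1 + 3c_2 = 15; solving gives c_1 = 4, c_2 = 1.
Check: 4e1 + e2 = [-9, 15].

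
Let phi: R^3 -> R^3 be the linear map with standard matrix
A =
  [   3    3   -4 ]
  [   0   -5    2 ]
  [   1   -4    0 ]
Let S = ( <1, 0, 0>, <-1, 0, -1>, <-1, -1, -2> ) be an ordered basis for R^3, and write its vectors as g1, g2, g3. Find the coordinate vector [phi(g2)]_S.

<0, -3, 2>

Compute phi(g2) = A g2 = <1, -2, -1> in standard coordinates.
Then write this in S-coordinates: solve for y in y_1 g1 + ... + y_3 g3 = <1, -2, -1>.
This gives y = <0, -3, 2>, which is column 2 of [phi]_S.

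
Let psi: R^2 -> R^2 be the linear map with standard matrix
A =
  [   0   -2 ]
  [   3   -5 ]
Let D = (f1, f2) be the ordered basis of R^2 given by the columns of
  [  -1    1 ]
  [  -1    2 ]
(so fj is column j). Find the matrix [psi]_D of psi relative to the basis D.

[[-2, 1], [0, -3]]

The j-th column of [psi]_D is [psi(fj)]_D.
psi(f1) = A f1 = [2, 2] = -2f1 + 0·f2, so column 1 is [-2, 0].
Repeating for f2 and assembling the columns gives [[-2, 1], [0, -3]].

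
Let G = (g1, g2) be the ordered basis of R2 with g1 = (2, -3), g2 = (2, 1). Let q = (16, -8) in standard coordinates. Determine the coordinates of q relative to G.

(4, 4)

Write q = c_1 g1 + c_2 g2 and solve for the c_i.
System: 2c_1 + 2c_2 = 16, -3c_1 + c_2 = -8; solving gives c_1 = 4, c_2 = 4.
Check: 4g1 + 4g2 = (16, -8).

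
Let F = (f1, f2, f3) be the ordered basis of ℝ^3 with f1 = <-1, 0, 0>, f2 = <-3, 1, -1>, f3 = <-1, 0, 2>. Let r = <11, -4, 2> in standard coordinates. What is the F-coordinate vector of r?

<2, -4, -1>

Write r = c_1 f1 + ... + c_3 f3 and solve for the c_i.
Row-reducing the augmented matrix [M | r] gives c = (2, -4, -1).
Check: 2f1 - 4f2 - f3 = <11, -4, 2>.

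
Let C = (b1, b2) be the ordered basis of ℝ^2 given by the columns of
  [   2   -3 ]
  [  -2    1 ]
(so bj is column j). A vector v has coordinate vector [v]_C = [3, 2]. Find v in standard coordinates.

[0, -4]

The coordinates say v = 3b1 + 2b2; adding the scaled basis vectors gives [0, -4].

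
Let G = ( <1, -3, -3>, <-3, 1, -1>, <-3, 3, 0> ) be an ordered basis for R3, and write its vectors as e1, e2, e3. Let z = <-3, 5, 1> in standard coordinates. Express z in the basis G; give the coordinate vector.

[z]_G is the unique c with M c = z, where M has columns e1, ..., e3.
Solving this 3x3 system gives c = (0, -1, 2).
Check: 0·e1 - e2 + 2e3 = <-3, 5, 1>.

<0, -1, 2>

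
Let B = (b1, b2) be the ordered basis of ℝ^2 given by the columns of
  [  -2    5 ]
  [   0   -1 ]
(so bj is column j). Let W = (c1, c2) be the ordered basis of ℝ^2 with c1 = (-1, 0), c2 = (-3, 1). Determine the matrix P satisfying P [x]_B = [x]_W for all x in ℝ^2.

Take x = bj: its B-coordinates are the j-th standard unit vector, so P e_j — column j of P — equals [bj]_W.
b1 = 2c1 + 0·c2, giving column 1 = (2, 0); repeating for each j gives P = [[2, -2], [0, -1]].

[[2, -2], [0, -1]]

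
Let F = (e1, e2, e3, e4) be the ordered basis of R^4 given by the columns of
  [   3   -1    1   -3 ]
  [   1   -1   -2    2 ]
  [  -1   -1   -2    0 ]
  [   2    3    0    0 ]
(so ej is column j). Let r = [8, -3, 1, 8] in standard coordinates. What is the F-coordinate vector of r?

[r]_F is the unique c with M c = r, where M has columns e1, ..., e4.
Row-reducing the augmented matrix [M | r] gives c = (1, 2, -2, -3).
Check: e1 + 2e2 - 2e3 - 3e4 = [8, -3, 1, 8].

[1, 2, -2, -3]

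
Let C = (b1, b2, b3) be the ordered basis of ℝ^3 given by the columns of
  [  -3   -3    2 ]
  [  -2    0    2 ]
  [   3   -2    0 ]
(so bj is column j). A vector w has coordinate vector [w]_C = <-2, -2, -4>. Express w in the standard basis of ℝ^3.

<4, -4, -2>

By definition w = -2b1 - 2b2 - 4b3.
Summing componentwise gives <4, -4, -2>.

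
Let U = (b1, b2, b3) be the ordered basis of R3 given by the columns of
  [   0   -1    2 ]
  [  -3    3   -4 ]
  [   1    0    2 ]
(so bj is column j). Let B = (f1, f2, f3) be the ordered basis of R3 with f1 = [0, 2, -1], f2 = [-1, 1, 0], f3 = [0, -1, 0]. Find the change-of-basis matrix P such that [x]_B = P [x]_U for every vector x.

Take x = bj: its U-coordinates are the j-th standard unit vector, so P e_j — column j of P — equals [bj]_B.
b1 = -f1 + 0·f2 + f3, giving column 1 = [-1, 0, 1]; repeating for each j gives P = [[-1, 0, -2], [0, 1, -2], [1, -2, -2]].

[[-1, 0, -2], [0, 1, -2], [1, -2, -2]]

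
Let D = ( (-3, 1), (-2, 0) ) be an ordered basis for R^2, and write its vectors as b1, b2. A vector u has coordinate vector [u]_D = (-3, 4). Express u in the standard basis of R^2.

(1, -3)

u = M [u]_D, where M has columns b1, b2.
Carrying out the matrix-vector product, u = (1, -3).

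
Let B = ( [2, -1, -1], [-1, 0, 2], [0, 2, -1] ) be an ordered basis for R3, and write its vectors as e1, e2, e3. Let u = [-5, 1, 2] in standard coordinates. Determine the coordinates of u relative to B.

[-3, -1, -1]

[u]_B is the unique c with M c = u, where M has columns e1, ..., e3.
Solving this 3x3 system gives c = (-3, -1, -1).
Check: -3e1 - e2 - e3 = [-5, 1, 2].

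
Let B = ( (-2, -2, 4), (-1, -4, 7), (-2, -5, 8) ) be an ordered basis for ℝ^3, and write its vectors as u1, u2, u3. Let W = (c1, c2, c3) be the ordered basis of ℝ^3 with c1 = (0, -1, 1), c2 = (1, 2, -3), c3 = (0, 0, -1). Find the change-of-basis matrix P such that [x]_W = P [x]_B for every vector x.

Let M have columns uj and N have columns cj. Then for every x, N [x]_W = x = M [x]_B, so P = N^(-1) M.
Since det N = -1, N^(-1) has integer entries; multiplying gives P = [[-2, 2, 1], [-2, -1, -2], [0, -2, -1]].

[[-2, 2, 1], [-2, -1, -2], [0, -2, -1]]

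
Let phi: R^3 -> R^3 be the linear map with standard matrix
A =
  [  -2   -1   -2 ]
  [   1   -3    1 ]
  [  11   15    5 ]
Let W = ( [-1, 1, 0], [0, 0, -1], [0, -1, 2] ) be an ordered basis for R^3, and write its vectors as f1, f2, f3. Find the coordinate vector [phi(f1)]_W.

Compute phi(f1) = A f1 = [1, -4, 4] in standard coordinates.
Then write this in W-coordinates: solve for y in y_1 f1 + ... + y_3 f3 = [1, -4, 4].
This gives y = [-1, 2, 3], which is column 1 of [phi]_W.

[-1, 2, 3]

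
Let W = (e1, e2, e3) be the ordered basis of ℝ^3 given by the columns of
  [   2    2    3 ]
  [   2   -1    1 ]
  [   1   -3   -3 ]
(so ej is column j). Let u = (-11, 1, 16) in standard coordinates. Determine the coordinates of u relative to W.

(1, -2, -3)

Write u = c_1 e1 + ... + c_3 e3 and solve for the c_i.
Row-reducing the augmented matrix [M | u] gives c = (1, -2, -3).
Check: e1 - 2e2 - 3e3 = (-11, 1, 16).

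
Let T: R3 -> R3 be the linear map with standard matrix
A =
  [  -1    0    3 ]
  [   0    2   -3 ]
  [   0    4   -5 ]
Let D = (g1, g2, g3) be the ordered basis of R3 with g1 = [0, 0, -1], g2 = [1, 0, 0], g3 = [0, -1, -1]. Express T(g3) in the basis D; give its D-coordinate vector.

Compute T(g3) = A g3 = [-3, 1, 1] in standard coordinates.
Then write this in D-coordinates: solve for y in y_1 g1 + ... + y_3 g3 = [-3, 1, 1].
This gives y = [0, -3, -1], which is column 3 of [T]_D.

[0, -3, -1]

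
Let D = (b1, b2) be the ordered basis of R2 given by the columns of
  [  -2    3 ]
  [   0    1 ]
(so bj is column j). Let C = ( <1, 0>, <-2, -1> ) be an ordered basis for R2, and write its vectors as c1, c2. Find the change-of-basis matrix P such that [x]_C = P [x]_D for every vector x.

[[-2, 1], [0, -1]]

Column j of P is [bj]_C, since P maps D-coordinates to C-coordinates.
Expressing b1 in C: b1 = -2c1 + 0·c2, so column 1 of P is <-2, 0>.
Doing the same for each bj gives P = [[-2, 1], [0, -1]].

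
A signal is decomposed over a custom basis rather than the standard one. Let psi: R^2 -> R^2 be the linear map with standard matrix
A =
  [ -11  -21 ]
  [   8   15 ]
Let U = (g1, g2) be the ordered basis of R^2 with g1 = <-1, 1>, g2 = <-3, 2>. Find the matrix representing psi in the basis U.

With P the matrix whose columns are g1, g2, [psi]_U = P^(-1) A P.
Column by column: psi(g1) = A g1 = <-10, 7>; its U-coordinates <1, 3> give column 1.
Continuing for each basis vector yields [psi]_U = [[1, 0], [3, 3]].

[[1, 0], [3, 3]]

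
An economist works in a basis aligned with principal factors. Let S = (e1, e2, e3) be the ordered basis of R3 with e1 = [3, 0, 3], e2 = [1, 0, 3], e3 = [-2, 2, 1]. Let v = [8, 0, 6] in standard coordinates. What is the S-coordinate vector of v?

[3, -1, 0]

Write v = c_1 e1 + ... + c_3 e3 and solve for the c_i.
Row-reducing the augmented matrix [M | v] gives c = (3, -1, 0).
Check: 3e1 - e2 + 0·e3 = [8, 0, 6].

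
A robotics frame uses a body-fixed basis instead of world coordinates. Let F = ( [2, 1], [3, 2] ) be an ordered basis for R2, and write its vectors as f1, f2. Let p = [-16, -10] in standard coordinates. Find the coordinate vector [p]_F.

[p]_F is the unique c with M c = p, where M has columns f1, f2.
System: 2c_1 + 3c_2 = -16, c_1 + 2c_2 = -10; solving gives c_1 = -2, c_2 = -4.
Check: -2f1 - 4f2 = [-16, -10].

[-2, -4]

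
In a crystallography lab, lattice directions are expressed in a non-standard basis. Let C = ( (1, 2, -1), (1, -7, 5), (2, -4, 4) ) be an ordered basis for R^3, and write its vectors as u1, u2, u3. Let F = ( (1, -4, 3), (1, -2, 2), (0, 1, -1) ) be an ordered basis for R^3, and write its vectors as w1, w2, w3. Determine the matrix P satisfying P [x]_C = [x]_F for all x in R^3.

[[-1, 2, 0], [2, -1, 2], [2, -1, 0]]

Let M have columns uj and N have columns wj. Then for every x, N [x]_F = x = M [x]_C, so P = N^(-1) M.
Since det N = -1, N^(-1) has integer entries; multiplying gives P = [[-1, 2, 0], [2, -1, 2], [2, -1, 0]].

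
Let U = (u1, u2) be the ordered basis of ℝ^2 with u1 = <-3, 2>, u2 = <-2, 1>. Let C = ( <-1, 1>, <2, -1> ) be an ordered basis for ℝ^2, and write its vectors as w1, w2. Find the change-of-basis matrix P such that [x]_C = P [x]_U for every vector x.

Column j of P is [uj]_C, since P maps U-coordinates to C-coordinates.
Expressing u1 in C: u1 = w1 - w2, so column 1 of P is <1, -1>.
Doing the same for each uj gives P = [[1, 0], [-1, -1]].

[[1, 0], [-1, -1]]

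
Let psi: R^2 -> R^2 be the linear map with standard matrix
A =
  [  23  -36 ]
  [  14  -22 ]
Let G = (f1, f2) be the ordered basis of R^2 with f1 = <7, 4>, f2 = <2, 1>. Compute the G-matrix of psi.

Let P have columns f1, f2. Then [psi]_G = P^(-1) A P.
Here det P = -1, so P^(-1) is integer; computing A P first and then P^(-1)(A P) gives [[3, 2], [-2, -2]].

[[3, 2], [-2, -2]]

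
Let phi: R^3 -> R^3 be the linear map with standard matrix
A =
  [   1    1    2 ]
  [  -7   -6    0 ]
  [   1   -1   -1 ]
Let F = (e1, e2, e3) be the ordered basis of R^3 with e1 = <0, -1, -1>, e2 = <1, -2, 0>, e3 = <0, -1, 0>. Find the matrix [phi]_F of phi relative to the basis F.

[[-2, -3, -1], [-3, -1, -1], [2, 0, -3]]

The j-th column of [phi]_F is [phi(ej)]_F.
phi(e1) = A e1 = <-3, 6, 2> = -2e1 - 3e2 + 2e3, so column 1 is <-2, -3, 2>.
Repeating for e2, e3 and assembling the columns gives [[-2, -3, -1], [-3, -1, -1], [2, 0, -3]].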